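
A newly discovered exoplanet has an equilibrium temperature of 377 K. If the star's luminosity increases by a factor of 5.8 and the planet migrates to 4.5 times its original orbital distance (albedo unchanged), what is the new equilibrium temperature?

T_eq ∝ L^(1/4) · d^(−1/2).
T′ = 377 × 5.8^(1/4) / 4.5^(1/2) = 276 K.

T_eq ≈ 276 K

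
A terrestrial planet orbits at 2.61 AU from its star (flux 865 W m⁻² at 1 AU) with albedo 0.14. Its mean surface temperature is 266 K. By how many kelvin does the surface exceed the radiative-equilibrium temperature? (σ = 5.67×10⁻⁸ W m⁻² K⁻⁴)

S = 865/2.61² = 127.0 W m⁻².
T_eq = [S(1−A)/(4σ)]^(1/4) = [127.0×0.86/(4×5.67×10⁻⁸)]^(1/4) = 148.1 K.
ΔT = T_surf − T_eq = 266 − 148.1.

ΔT ≈ 117.9 K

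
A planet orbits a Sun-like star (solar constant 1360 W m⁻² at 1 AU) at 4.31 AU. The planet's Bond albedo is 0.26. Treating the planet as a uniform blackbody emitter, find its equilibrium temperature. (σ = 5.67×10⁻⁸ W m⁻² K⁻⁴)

T_eq ≈ 124 K

Flux at 4.31 AU: S = 1360/4.31² = 73.2 W m⁻².
Energy balance: absorbed = emitted ⇒ πR²·S(1−A) = 4πR²·σT_eq⁴, so T_eq⁴ = S(1−A)/(4σ).
T_eq = [73.2 × 0.74 / (4 × 5.67×10⁻⁸)]^(1/4) = (2.39×10⁸)^(1/4) = 124 K.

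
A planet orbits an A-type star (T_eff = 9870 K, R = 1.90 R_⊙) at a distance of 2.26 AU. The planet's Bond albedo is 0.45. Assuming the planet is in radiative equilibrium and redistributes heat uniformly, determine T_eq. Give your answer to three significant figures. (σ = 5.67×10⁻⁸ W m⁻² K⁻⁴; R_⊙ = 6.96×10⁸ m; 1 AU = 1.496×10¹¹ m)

R_⋆ = 1.90 × 6.96×10⁸ = 1.32×10⁹ m.
d = 2.26 AU = 3.38×10¹¹ m.
L = 4πR_⋆²σT_⋆⁴ = 4π(1.32×10⁹)² × 5.67×10⁻⁸ × (9870)⁴ = 1.18×10²⁸ W.
S = L/(4πd²) = 8230 W m⁻².
Energy balance: absorbed = emitted ⇒ πR²·S(1−A) = 4πR²·σT_eq⁴, so T_eq⁴ = S(1−A)/(4σ).
T_eq = [8230 × 0.55 / (4 × 5.67×10⁻⁸)]^(1/4) = (2.00×10¹⁰)^(1/4) = 376 K.

T_eq ≈ 376 K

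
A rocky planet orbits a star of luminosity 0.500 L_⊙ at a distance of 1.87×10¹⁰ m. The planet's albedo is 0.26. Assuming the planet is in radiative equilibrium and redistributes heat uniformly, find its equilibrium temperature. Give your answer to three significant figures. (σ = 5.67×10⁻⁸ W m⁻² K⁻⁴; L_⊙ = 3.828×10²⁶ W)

T_eq ≈ 614 K

L = 0.500 × 3.828×10²⁶ = 1.91×10²⁶ W.
Flux: S = L/(4πd²) = 1.91×10²⁶/(4π×(1.87×10¹⁰)²) = 4.36×10⁴ W m⁻².
Energy balance: absorbed = emitted ⇒ πR²·S(1−A) = 4πR²·σT_eq⁴, so T_eq⁴ = S(1−A)/(4σ).
T_eq = [4.36×10⁴ × 0.74 / (4 × 5.67×10⁻⁸)]^(1/4) = (1.42×10¹¹)^(1/4) = 614 K.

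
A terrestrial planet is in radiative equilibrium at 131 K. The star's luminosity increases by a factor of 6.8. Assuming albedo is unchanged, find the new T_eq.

T_eq ∝ L^(1/4) · d^(−1/2).
T′ = 131 × 6.8^(1/4) = 212 K.

T_eq ≈ 212 K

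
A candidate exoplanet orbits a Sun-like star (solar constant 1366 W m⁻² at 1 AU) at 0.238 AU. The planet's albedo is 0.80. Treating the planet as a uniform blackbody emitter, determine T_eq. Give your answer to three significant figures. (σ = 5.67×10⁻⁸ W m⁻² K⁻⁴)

T_eq ≈ 382 K

Flux at 0.238 AU: S = 1366/0.238² = 2.41×10⁴ W m⁻².
Energy balance: absorbed = emitted ⇒ πR²·S(1−A) = 4πR²·σT_eq⁴, so T_eq⁴ = S(1−A)/(4σ).
T_eq = [2.41×10⁴ × 0.20 / (4 × 5.67×10⁻⁸)]^(1/4) = (2.13×10¹⁰)^(1/4) = 382 K.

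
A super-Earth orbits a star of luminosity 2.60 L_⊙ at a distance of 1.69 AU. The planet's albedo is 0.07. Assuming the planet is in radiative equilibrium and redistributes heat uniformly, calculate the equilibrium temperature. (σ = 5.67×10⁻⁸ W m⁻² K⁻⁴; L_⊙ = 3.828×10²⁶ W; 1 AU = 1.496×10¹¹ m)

d = 1.69 AU = 2.53×10¹¹ m.
L = 2.60 × 3.828×10²⁶ = 9.95×10²⁶ W.
Flux: S = L/(4πd²) = 9.95×10²⁶/(4π×(2.53×10¹¹)²) = 1240 W m⁻².
Energy balance: absorbed = emitted ⇒ πR²·S(1−A) = 4πR²·σT_eq⁴, so T_eq⁴ = S(1−A)/(4σ).
T_eq = [1240 × 0.93 / (4 × 5.67×10⁻⁸)]^(1/4) = (5.08×10⁹)^(1/4) = 267 K.

T_eq ≈ 267 K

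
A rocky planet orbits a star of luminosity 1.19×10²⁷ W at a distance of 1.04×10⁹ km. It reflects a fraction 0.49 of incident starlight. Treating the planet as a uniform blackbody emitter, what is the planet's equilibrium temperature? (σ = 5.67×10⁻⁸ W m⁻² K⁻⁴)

d = 1.04×10⁹ km = 1.04×10¹² m.
Flux: S = L/(4πd²) = 1.19×10²⁷/(4π×(1.04×10¹²)²) = 87.6 W m⁻².
Energy balance: absorbed = emitted ⇒ πR²·S(1−A) = 4πR²·σT_eq⁴, so T_eq⁴ = S(1−A)/(4σ).
T_eq = [87.6 × 0.51 / (4 × 5.67×10⁻⁸)]^(1/4) = (1.97×10⁸)^(1/4) = 118 K.

T_eq ≈ 118 K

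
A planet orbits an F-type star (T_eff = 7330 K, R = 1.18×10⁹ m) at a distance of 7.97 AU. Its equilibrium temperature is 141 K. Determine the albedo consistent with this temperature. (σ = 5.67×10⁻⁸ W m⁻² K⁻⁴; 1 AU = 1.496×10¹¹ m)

d = 7.97 AU = 1.19×10¹² m.
L = 4πR_⋆²σT_⋆⁴ = 4π(1.18×10⁹)² × 5.67×10⁻⁸ × (7330)⁴ = 2.86×10²⁷ W.
S = L/(4πd²) = 160 W m⁻².
From T_eq⁴ = S(1−A)/(4σ): 1−A = 4σT_eq⁴/S.
1−A = 4 × 5.67×10⁻⁸ × (141)⁴ / 160 = 0.559.

A ≈ 0.44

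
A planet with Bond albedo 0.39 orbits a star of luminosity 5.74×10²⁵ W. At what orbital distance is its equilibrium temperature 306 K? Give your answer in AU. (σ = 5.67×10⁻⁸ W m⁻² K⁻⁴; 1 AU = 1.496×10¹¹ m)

d ≈ 0.250 AU

From T_eq⁴ = L(1−A)/(16πσd²): d = √[L(1−A)/(16πσT_eq⁴)].
d = √[5.74×10²⁵ × 0.61 / (16π × 5.67×10⁻⁸ × (306)⁴)] = 3.74×10¹⁰ m = 0.250 AU.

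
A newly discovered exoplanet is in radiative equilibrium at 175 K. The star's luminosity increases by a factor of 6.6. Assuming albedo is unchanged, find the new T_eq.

T_eq ∝ L^(1/4) · d^(−1/2).
T′ = 175 × 6.6^(1/4) = 280 K.

T_eq ≈ 280 K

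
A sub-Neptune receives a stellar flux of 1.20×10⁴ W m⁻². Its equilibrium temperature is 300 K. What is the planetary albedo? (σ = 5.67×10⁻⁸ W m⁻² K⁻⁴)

A ≈ 0.85

From T_eq⁴ = S(1−A)/(4σ): 1−A = 4σT_eq⁴/S.
1−A = 4 × 5.67×10⁻⁸ × (300)⁴ / 1.20×10⁴ = 0.153.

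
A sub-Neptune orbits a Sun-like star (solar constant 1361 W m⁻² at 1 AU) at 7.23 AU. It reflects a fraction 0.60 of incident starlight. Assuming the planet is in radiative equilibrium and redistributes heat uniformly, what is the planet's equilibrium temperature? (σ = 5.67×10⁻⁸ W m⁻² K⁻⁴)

Flux at 7.23 AU: S = 1361/7.23² = 26.0 W m⁻².
Energy balance: absorbed = emitted ⇒ πR²·S(1−A) = 4πR²·σT_eq⁴, so T_eq⁴ = S(1−A)/(4σ).
T_eq = [26.0 × 0.40 / (4 × 5.67×10⁻⁸)]^(1/4) = (4.59×10⁷)^(1/4) = 82.3 K.

T_eq ≈ 82.3 K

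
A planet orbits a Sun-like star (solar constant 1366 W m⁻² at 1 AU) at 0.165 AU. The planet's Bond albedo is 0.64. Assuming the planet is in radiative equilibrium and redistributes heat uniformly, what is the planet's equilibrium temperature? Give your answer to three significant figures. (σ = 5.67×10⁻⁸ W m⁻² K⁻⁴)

Flux at 0.165 AU: S = 1366/0.165² = 5.02×10⁴ W m⁻².
Energy balance: absorbed = emitted ⇒ πR²·S(1−A) = 4πR²·σT_eq⁴, so T_eq⁴ = S(1−A)/(4σ).
T_eq = [5.02×10⁴ × 0.36 / (4 × 5.67×10⁻⁸)]^(1/4) = (7.96×10¹⁰)^(1/4) = 531 K.

T_eq ≈ 531 K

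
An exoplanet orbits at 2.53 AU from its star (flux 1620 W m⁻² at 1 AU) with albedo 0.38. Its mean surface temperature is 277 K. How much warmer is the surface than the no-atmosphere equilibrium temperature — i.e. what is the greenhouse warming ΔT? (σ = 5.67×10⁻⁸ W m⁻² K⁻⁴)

S = 1620/2.53² = 253.1 W m⁻².
T_eq = [S(1−A)/(4σ)]^(1/4) = [253.1×0.62/(4×5.67×10⁻⁸)]^(1/4) = 162.2 K.
ΔT = T_surf − T_eq = 277 − 162.2.

ΔT ≈ 114.8 K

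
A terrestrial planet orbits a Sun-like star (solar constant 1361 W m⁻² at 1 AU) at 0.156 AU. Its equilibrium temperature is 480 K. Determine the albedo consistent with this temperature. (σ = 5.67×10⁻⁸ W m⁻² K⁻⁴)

A ≈ 0.78

Flux at 0.156 AU: S = 1361/0.156² = 5.59×10⁴ W m⁻².
From T_eq⁴ = S(1−A)/(4σ): 1−A = 4σT_eq⁴/S.
1−A = 4 × 5.67×10⁻⁸ × (480)⁴ / 5.59×10⁴ = 0.215.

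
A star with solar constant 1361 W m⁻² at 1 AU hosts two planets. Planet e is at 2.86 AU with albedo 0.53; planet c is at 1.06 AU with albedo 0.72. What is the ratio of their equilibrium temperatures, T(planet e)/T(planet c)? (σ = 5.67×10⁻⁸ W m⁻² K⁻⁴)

T_eq = [S₀(1−A)/(4σd²)]^(1/4), so T ∝ (1−A)^(1/4) / √d.
T₁ = [1361×0.47/(4×5.67×10⁻⁸×2.86²)]^(1/4) = 136.27 K.
T₂ = [1361×0.28/(4×5.67×10⁻⁸×1.06²)]^(1/4) = 196.65 K.

T₁/T₂ ≈ 0.693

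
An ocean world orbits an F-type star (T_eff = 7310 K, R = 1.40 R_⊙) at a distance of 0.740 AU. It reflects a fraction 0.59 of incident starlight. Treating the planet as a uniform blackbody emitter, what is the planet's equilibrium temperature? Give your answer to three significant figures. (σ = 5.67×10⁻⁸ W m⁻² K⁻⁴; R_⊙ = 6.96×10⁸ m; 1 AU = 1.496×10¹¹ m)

T_eq ≈ 388 K

R_⋆ = 1.40 × 6.96×10⁸ = 9.74×10⁸ m.
d = 0.740 AU = 1.11×10¹¹ m.
L = 4πR_⋆²σT_⋆⁴ = 4π(9.74×10⁸)² × 5.67×10⁻⁸ × (7310)⁴ = 1.93×10²⁷ W.
S = L/(4πd²) = 1.25×10⁴ W m⁻².
Energy balance: absorbed = emitted ⇒ πR²·S(1−A) = 4πR²·σT_eq⁴, so T_eq⁴ = S(1−A)/(4σ).
T_eq = [1.25×10⁴ × 0.41 / (4 × 5.67×10⁻⁸)]^(1/4) = (2.27×10¹⁰)^(1/4) = 388 K.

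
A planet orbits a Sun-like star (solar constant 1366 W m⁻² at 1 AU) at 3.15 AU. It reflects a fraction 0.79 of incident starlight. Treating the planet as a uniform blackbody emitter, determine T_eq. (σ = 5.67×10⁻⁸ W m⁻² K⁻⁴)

Flux at 3.15 AU: S = 1366/3.15² = 138 W m⁻².
Energy balance: absorbed = emitted ⇒ πR²·S(1−A) = 4πR²·σT_eq⁴, so T_eq⁴ = S(1−A)/(4σ).
T_eq = [138 × 0.21 / (4 × 5.67×10⁻⁸)]^(1/4) = (1.27×10⁸)^(1/4) = 106 K.

T_eq ≈ 106 K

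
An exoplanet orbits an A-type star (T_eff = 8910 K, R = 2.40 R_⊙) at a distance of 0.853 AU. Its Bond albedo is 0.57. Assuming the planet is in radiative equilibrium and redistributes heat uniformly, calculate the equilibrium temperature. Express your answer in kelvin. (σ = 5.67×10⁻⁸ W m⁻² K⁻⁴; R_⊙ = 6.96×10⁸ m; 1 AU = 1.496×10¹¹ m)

R_⋆ = 2.40 × 6.96×10⁸ = 1.67×10⁹ m.
d = 0.853 AU = 1.28×10¹¹ m.
L = 4πR_⋆²σT_⋆⁴ = 4π(1.67×10⁹)² × 5.67×10⁻⁸ × (8910)⁴ = 1.25×10²⁸ W.
S = L/(4πd²) = 6.12×10⁴ W m⁻².
Energy balance: absorbed = emitted ⇒ πR²·S(1−A) = 4πR²·σT_eq⁴, so T_eq⁴ = S(1−A)/(4σ).
T_eq = [6.12×10⁴ × 0.43 / (4 × 5.67×10⁻⁸)]^(1/4) = (1.16×10¹¹)^(1/4) = 584 K.

T_eq ≈ 584 K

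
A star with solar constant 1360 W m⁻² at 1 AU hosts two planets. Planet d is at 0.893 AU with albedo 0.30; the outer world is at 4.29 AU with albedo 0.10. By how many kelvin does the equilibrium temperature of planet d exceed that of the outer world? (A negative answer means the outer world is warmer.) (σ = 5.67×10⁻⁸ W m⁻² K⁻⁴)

T_eq = [S₀(1−A)/(4σd²)]^(1/4), so T ∝ (1−A)^(1/4) / √d.
T₁ = [1360×0.70/(4×5.67×10⁻⁸×0.893²)]^(1/4) = 269.35 K.
T₂ = [1360×0.90/(4×5.67×10⁻⁸×4.29²)]^(1/4) = 130.86 K.

ΔT ≈ 138.5 K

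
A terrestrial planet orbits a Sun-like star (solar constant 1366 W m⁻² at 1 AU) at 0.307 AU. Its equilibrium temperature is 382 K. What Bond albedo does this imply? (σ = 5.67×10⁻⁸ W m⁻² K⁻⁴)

A ≈ 0.67

Flux at 0.307 AU: S = 1366/0.307² = 1.45×10⁴ W m⁻².
From T_eq⁴ = S(1−A)/(4σ): 1−A = 4σT_eq⁴/S.
1−A = 4 × 5.67×10⁻⁸ × (382)⁴ / 1.45×10⁴ = 0.333.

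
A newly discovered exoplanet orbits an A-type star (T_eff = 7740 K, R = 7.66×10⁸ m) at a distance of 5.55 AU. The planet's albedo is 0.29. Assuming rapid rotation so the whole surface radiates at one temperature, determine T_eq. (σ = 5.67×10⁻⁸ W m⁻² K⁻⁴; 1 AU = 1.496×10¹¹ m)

T_eq ≈ 153 K

d = 5.55 AU = 8.30×10¹¹ m.
L = 4πR_⋆²σT_⋆⁴ = 4π(7.66×10⁸)² × 5.67×10⁻⁸ × (7740)⁴ = 1.50×10²⁷ W.
S = L/(4πd²) = 173 W m⁻².
Energy balance: absorbed = emitted ⇒ πR²·S(1−A) = 4πR²·σT_eq⁴, so T_eq⁴ = S(1−A)/(4σ).
T_eq = [173 × 0.71 / (4 × 5.67×10⁻⁸)]^(1/4) = (5.42×10⁸)^(1/4) = 153 K.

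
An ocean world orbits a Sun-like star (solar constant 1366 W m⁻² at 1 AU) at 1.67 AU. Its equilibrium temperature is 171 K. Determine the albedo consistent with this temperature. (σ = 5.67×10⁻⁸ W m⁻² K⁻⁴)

A ≈ 0.60

Flux at 1.67 AU: S = 1366/1.67² = 490 W m⁻².
From T_eq⁴ = S(1−A)/(4σ): 1−A = 4σT_eq⁴/S.
1−A = 4 × 5.67×10⁻⁸ × (171)⁴ / 490 = 0.396.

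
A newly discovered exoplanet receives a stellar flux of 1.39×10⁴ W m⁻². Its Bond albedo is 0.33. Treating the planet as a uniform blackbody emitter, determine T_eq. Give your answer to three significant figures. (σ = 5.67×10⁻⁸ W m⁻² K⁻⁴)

Energy balance: absorbed = emitted ⇒ πR²·S(1−A) = 4πR²·σT_eq⁴, so T_eq⁴ = S(1−A)/(4σ).
T_eq = [1.39×10⁴ × 0.67 / (4 × 5.67×10⁻⁸)]^(1/4) = (4.11×10¹⁰)^(1/4) = 450 K.

T_eq ≈ 450 K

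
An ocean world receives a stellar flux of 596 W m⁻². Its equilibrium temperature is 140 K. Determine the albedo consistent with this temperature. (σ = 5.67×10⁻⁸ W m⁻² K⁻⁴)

A ≈ 0.85

From T_eq⁴ = S(1−A)/(4σ): 1−A = 4σT_eq⁴/S.
1−A = 4 × 5.67×10⁻⁸ × (140)⁴ / 596 = 0.146.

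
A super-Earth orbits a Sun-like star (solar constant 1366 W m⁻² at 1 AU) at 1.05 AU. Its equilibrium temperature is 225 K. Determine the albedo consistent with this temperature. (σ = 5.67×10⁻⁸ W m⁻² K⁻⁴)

Flux at 1.05 AU: S = 1366/1.05² = 1240 W m⁻².
From T_eq⁴ = S(1−A)/(4σ): 1−A = 4σT_eq⁴/S.
1−A = 4 × 5.67×10⁻⁸ × (225)⁴ / 1240 = 0.469.

A ≈ 0.53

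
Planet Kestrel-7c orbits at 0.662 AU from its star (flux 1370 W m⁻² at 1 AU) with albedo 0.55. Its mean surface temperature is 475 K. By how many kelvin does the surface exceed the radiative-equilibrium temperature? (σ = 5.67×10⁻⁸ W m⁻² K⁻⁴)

ΔT ≈ 194.4 K

S = 1370/0.662² = 3126 W m⁻².
T_eq = [S(1−A)/(4σ)]^(1/4) = [3126×0.45/(4×5.67×10⁻⁸)]^(1/4) = 280.6 K.
ΔT = T_surf − T_eq = 475 − 280.6.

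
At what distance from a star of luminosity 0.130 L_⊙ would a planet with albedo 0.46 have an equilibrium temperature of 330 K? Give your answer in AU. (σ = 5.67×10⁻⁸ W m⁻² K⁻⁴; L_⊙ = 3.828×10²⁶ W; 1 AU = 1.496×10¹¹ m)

L = 0.130 × 3.828×10²⁶ = 4.98×10²⁵ W.
From T_eq⁴ = L(1−A)/(16πσd²): d = √[L(1−A)/(16πσT_eq⁴)].
d = √[4.98×10²⁵ × 0.54 / (16π × 5.67×10⁻⁸ × (330)⁴)] = 2.82×10¹⁰ m = 0.188 AU.

d ≈ 0.188 AU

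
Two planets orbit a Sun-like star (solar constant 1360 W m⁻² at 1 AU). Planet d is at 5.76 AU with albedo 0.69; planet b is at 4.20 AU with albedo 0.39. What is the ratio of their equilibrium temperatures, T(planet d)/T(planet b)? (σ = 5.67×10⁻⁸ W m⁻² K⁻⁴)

T_eq = [S₀(1−A)/(4σd²)]^(1/4), so T ∝ (1−A)^(1/4) / √d.
T₁ = [1360×0.31/(4×5.67×10⁻⁸×5.76²)]^(1/4) = 86.52 K.
T₂ = [1360×0.61/(4×5.67×10⁻⁸×4.20²)]^(1/4) = 120.00 K.

T₁/T₂ ≈ 0.721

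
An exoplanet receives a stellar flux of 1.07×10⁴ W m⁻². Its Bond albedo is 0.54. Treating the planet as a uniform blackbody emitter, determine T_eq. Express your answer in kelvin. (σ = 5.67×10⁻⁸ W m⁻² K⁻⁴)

Energy balance: absorbed = emitted ⇒ πR²·S(1−A) = 4πR²·σT_eq⁴, so T_eq⁴ = S(1−A)/(4σ).
T_eq = [1.07×10⁴ × 0.46 / (4 × 5.67×10⁻⁸)]^(1/4) = (2.17×10¹⁰)^(1/4) = 384 K.

T_eq ≈ 384 K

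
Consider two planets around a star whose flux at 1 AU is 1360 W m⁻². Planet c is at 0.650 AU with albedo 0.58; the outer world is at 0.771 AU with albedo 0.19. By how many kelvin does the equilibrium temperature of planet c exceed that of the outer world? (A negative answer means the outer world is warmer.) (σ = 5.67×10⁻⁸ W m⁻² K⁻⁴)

T_eq = [S₀(1−A)/(4σd²)]^(1/4), so T ∝ (1−A)^(1/4) / √d.
T₁ = [1360×0.42/(4×5.67×10⁻⁸×0.650²)]^(1/4) = 277.86 K.
T₂ = [1360×0.81/(4×5.67×10⁻⁸×0.771²)]^(1/4) = 300.65 K.

ΔT ≈ -22.8 K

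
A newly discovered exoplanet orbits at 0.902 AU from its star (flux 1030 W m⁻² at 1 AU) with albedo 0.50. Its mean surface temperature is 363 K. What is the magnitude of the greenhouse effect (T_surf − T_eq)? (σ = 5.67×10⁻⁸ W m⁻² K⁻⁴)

S = 1030/0.902² = 1266 W m⁻².
T_eq = [S(1−A)/(4σ)]^(1/4) = [1266×0.50/(4×5.67×10⁻⁸)]^(1/4) = 229.8 K.
ΔT = T_surf − T_eq = 363 − 229.8.

ΔT ≈ 133.2 K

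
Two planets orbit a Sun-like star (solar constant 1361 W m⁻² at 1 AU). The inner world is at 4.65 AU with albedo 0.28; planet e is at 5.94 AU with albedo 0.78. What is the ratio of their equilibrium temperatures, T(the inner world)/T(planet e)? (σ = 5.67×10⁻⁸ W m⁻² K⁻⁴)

T_eq = [S₀(1−A)/(4σd²)]^(1/4), so T ∝ (1−A)^(1/4) / √d.
T₁ = [1361×0.72/(4×5.67×10⁻⁸×4.65²)]^(1/4) = 118.89 K.
T₂ = [1361×0.22/(4×5.67×10⁻⁸×5.94²)]^(1/4) = 78.21 K.

T₁/T₂ ≈ 1.520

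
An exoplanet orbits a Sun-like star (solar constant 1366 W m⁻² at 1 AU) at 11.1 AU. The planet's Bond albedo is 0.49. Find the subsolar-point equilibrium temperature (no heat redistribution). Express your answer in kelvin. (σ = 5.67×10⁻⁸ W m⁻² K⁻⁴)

Flux at 11.1 AU: S = 1366/11.1² = 11.1 W m⁻².
At the subsolar point the surface absorbs S(1−A) and emits σT⁴ per unit area — no factor of 4, since only the local patch is in balance.
T = [11.1 × 0.51 / 5.67×10⁻⁸]^(1/4) = (9.97×10⁷)^(1/4) = 99.9 K.

T_ss ≈ 99.9 K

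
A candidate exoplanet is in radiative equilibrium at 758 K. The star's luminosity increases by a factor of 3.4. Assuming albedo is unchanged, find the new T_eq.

T_eq ≈ 1030 K

T_eq ∝ L^(1/4) · d^(−1/2).
T′ = 758 × 3.4^(1/4) = 1030 K.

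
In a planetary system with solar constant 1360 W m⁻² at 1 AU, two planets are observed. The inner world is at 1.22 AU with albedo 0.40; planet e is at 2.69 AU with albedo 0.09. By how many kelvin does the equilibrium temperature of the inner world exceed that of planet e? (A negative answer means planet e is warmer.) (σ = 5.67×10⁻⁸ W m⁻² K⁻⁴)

T_eq = [S₀(1−A)/(4σd²)]^(1/4), so T ∝ (1−A)^(1/4) / √d.
T₁ = [1360×0.60/(4×5.67×10⁻⁸×1.22²)]^(1/4) = 221.73 K.
T₂ = [1360×0.91/(4×5.67×10⁻⁸×2.69²)]^(1/4) = 165.71 K.

ΔT ≈ 56.0 K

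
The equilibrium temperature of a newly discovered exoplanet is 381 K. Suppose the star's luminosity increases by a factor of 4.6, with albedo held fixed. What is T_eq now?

T_eq ∝ L^(1/4) · d^(−1/2).
T′ = 381 × 4.6^(1/4) = 558 K.

T_eq ≈ 558 K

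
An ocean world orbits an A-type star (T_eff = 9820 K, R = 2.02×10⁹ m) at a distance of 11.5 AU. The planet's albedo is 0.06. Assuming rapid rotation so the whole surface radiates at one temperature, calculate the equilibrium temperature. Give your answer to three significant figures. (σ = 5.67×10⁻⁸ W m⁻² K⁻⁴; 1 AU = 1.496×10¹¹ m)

d = 11.5 AU = 1.72×10¹² m.
L = 4πR_⋆²σT_⋆⁴ = 4π(2.02×10⁹)² × 5.67×10⁻⁸ × (9820)⁴ = 2.70×10²⁸ W.
S = L/(4πd²) = 727 W m⁻².
Energy balance: absorbed = emitted ⇒ πR²·S(1−A) = 4πR²·σT_eq⁴, so T_eq⁴ = S(1−A)/(4σ).
T_eq = [727 × 0.94 / (4 × 5.67×10⁻⁸)]^(1/4) = (3.01×10⁹)^(1/4) = 234 K.

T_eq ≈ 234 K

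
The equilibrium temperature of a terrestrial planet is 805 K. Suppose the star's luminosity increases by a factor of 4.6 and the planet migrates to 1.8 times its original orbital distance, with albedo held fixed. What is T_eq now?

T_eq ∝ L^(1/4) · d^(−1/2).
T′ = 805 × 4.6^(1/4) / 1.8^(1/2) = 879 K.

T_eq ≈ 879 K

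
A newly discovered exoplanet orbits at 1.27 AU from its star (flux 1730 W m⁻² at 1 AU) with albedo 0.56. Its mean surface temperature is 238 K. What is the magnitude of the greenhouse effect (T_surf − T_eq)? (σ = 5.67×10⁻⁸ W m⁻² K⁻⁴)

S = 1730/1.27² = 1073 W m⁻².
T_eq = [S(1−A)/(4σ)]^(1/4) = [1073×0.44/(4×5.67×10⁻⁸)]^(1/4) = 213.6 K.
ΔT = T_surf − T_eq = 238 − 213.6.

ΔT ≈ 24.4 K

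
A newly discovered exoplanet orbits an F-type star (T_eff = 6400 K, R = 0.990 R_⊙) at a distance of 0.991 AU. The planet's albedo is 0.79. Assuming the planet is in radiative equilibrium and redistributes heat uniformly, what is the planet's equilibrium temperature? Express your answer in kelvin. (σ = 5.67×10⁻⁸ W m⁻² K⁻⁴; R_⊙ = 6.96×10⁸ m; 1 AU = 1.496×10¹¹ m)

R_⋆ = 0.990 × 6.96×10⁸ = 6.89×10⁸ m.
d = 0.991 AU = 1.48×10¹¹ m.
L = 4πR_⋆²σT_⋆⁴ = 4π(6.89×10⁸)² × 5.67×10⁻⁸ × (6400)⁴ = 5.68×10²⁶ W.
S = L/(4πd²) = 2050 W m⁻².
Energy balance: absorbed = emitted ⇒ πR²·S(1−A) = 4πR²·σT_eq⁴, so T_eq⁴ = S(1−A)/(4σ).
T_eq = [2050 × 0.21 / (4 × 5.67×10⁻⁸)]^(1/4) = (1.90×10⁹)^(1/4) = 209 K.

T_eq ≈ 209 K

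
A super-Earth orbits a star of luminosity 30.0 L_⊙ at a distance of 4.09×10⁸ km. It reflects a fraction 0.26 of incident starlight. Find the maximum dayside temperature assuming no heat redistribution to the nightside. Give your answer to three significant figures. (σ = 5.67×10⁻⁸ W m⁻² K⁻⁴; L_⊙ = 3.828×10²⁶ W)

T_ss ≈ 517 K

d = 4.09×10⁸ km = 4.09×10¹¹ m.
L = 30.0 × 3.828×10²⁶ = 1.15×10²⁸ W.
Flux: S = L/(4πd²) = 1.15×10²⁸/(4π×(4.09×10¹¹)²) = 5460 W m⁻².
With no redistribution each surface element balances locally: S(1−A) = σT⁴.
T = [5460 × 0.74 / 5.67×10⁻⁸]^(1/4) = (7.13×10¹⁰)^(1/4) = 517 K.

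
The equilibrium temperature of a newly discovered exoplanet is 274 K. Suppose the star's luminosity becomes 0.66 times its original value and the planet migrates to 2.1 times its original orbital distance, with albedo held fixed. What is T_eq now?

T_eq ≈ 170 K

T_eq ∝ L^(1/4) · d^(−1/2).
T′ = 274 × 0.66^(1/4) / 2.1^(1/2) = 170 K.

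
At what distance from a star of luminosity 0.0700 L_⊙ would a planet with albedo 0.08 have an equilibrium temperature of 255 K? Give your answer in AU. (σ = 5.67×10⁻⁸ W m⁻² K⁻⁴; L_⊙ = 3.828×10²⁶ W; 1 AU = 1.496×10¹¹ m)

d ≈ 0.302 AU

L = 0.0700 × 3.828×10²⁶ = 2.68×10²⁵ W.
From T_eq⁴ = L(1−A)/(16πσd²): d = √[L(1−A)/(16πσT_eq⁴)].
d = √[2.68×10²⁵ × 0.92 / (16π × 5.67×10⁻⁸ × (255)⁴)] = 4.52×10¹⁰ m = 0.302 AU.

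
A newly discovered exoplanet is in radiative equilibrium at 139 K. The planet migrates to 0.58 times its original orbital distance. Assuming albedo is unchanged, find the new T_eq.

T_eq ≈ 183 K

T_eq ∝ L^(1/4) · d^(−1/2).
T′ = 139 / 0.58^(1/2) = 183 K.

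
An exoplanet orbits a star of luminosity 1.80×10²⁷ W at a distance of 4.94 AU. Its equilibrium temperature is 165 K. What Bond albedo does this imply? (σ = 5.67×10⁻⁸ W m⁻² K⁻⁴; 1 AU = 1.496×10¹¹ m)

d = 4.94 AU = 7.39×10¹¹ m.
Flux: S = L/(4πd²) = 1.80×10²⁷/(4π×(7.39×10¹¹)²) = 262 W m⁻².
From T_eq⁴ = S(1−A)/(4σ): 1−A = 4σT_eq⁴/S.
1−A = 4 × 5.67×10⁻⁸ × (165)⁴ / 262 = 0.641.

A ≈ 0.36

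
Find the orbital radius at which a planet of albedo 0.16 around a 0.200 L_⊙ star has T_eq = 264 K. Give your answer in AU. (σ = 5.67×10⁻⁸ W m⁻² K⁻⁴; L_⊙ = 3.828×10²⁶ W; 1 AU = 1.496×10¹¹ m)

L = 0.200 × 3.828×10²⁶ = 7.66×10²⁵ W.
From T_eq⁴ = L(1−A)/(16πσd²): d = √[L(1−A)/(16πσT_eq⁴)].
d = √[7.66×10²⁵ × 0.84 / (16π × 5.67×10⁻⁸ × (264)⁴)] = 6.82×10¹⁰ m = 0.456 AU.

d ≈ 0.456 AU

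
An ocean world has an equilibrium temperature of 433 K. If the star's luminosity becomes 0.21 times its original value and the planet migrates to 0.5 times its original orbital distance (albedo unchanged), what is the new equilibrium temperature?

T_eq ∝ L^(1/4) · d^(−1/2).
T′ = 433 × 0.21^(1/4) / 0.5^(1/2) = 415 K.

T_eq ≈ 415 K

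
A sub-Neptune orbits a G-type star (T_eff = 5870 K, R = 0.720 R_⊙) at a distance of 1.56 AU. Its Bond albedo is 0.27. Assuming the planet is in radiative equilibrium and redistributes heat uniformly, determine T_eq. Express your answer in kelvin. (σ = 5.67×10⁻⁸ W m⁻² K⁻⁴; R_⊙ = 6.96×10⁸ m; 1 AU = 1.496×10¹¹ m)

T_eq ≈ 178 K

R_⋆ = 0.720 × 6.96×10⁸ = 5.01×10⁸ m.
d = 1.56 AU = 2.33×10¹¹ m.
L = 4πR_⋆²σT_⋆⁴ = 4π(5.01×10⁸)² × 5.67×10⁻⁸ × (5870)⁴ = 2.12×10²⁶ W.
S = L/(4πd²) = 310 W m⁻².
Energy balance: absorbed = emitted ⇒ πR²·S(1−A) = 4πR²·σT_eq⁴, so T_eq⁴ = S(1−A)/(4σ).
T_eq = [310 × 0.73 / (4 × 5.67×10⁻⁸)]^(1/4) = (9.99×10⁸)^(1/4) = 178 K.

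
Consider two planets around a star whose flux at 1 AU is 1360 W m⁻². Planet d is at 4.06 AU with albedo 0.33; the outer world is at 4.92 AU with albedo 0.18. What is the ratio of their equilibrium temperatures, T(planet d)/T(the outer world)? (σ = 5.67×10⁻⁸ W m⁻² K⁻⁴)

T_eq = [S₀(1−A)/(4σd²)]^(1/4), so T ∝ (1−A)^(1/4) / √d.
T₁ = [1360×0.67/(4×5.67×10⁻⁸×4.06²)]^(1/4) = 124.95 K.
T₂ = [1360×0.82/(4×5.67×10⁻⁸×4.92²)]^(1/4) = 119.38 K.

T₁/T₂ ≈ 1.047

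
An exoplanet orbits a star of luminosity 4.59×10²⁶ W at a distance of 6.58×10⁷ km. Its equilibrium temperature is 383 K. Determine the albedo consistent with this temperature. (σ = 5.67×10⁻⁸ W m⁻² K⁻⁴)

d = 6.58×10⁷ km = 6.58×10¹⁰ m.
Flux: S = L/(4πd²) = 4.59×10²⁶/(4π×(6.58×10¹⁰)²) = 8440 W m⁻².
From T_eq⁴ = S(1−A)/(4σ): 1−A = 4σT_eq⁴/S.
1−A = 4 × 5.67×10⁻⁸ × (383)⁴ / 8440 = 0.578.

A ≈ 0.42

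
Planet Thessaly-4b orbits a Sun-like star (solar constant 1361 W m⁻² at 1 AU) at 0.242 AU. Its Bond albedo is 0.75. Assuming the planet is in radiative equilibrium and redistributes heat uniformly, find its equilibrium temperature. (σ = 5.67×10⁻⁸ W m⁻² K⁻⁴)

T_eq ≈ 400 K

Flux at 0.242 AU: S = 1361/0.242² = 2.32×10⁴ W m⁻².
Energy balance: absorbed = emitted ⇒ πR²·S(1−A) = 4πR²·σT_eq⁴, so T_eq⁴ = S(1−A)/(4σ).
T_eq = [2.32×10⁴ × 0.25 / (4 × 5.67×10⁻⁸)]^(1/4) = (2.56×10¹⁰)^(1/4) = 400 K.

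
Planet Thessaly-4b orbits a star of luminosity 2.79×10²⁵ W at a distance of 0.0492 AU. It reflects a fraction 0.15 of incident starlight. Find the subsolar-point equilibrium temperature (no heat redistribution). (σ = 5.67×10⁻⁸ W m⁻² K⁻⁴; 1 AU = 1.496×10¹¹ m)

d = 0.0492 AU = 7.36×10⁹ m.
Flux: S = L/(4πd²) = 2.79×10²⁵/(4π×(7.36×10⁹)²) = 4.10×10⁴ W m⁻².
At the subsolar point the surface absorbs S(1−A) and emits σT⁴ per unit area — no factor of 4, since only the local patch is in balance.
T = [4.10×10⁴ × 0.85 / 5.67×10⁻⁸]^(1/4) = (6.14×10¹¹)^(1/4) = 885 K.

T_ss ≈ 885 K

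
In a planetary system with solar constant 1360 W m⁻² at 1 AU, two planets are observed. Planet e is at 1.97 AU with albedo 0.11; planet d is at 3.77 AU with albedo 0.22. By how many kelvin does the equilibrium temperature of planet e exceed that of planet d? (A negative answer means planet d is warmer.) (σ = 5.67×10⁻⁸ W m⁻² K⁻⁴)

T_eq = [S₀(1−A)/(4σd²)]^(1/4), so T ∝ (1−A)^(1/4) / √d.
T₁ = [1360×0.89/(4×5.67×10⁻⁸×1.97²)]^(1/4) = 192.57 K.
T₂ = [1360×0.78/(4×5.67×10⁻⁸×3.77²)]^(1/4) = 134.69 K.

ΔT ≈ 57.9 K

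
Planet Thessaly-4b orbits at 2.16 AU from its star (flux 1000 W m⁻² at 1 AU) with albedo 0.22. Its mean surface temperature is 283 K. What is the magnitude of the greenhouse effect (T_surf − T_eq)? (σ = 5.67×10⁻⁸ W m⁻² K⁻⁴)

ΔT ≈ 118.2 K

S = 1000/2.16² = 214.3 W m⁻².
T_eq = [S(1−A)/(4σ)]^(1/4) = [214.3×0.78/(4×5.67×10⁻⁸)]^(1/4) = 164.8 K.
ΔT = T_surf − T_eq = 283 − 164.8.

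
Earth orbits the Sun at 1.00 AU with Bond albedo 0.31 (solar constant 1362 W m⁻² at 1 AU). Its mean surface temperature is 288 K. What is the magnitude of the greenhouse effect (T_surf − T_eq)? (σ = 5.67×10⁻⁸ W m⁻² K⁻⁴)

ΔT ≈ 34.3 K

S = 1362/1.00² = 1362 W m⁻².
T_eq = [S(1−A)/(4σ)]^(1/4) = [1362×0.69/(4×5.67×10⁻⁸)]^(1/4) = 253.7 K.
ΔT = T_surf − T_eq = 288 − 253.7.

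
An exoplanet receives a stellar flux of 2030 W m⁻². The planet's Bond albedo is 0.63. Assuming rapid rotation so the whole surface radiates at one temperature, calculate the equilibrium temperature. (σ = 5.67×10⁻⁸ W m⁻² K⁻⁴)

T_eq ≈ 240 K

Energy balance: absorbed = emitted ⇒ πR²·S(1−A) = 4πR²·σT_eq⁴, so T_eq⁴ = S(1−A)/(4σ).
T_eq = [2030 × 0.37 / (4 × 5.67×10⁻⁸)]^(1/4) = (3.31×10⁹)^(1/4) = 240 K.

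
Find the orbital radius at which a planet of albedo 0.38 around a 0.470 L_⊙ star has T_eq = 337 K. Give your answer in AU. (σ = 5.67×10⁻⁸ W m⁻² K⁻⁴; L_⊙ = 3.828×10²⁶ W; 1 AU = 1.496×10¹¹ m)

d ≈ 0.368 AU

L = 0.470 × 3.828×10²⁶ = 1.80×10²⁶ W.
From T_eq⁴ = L(1−A)/(16πσd²): d = √[L(1−A)/(16πσT_eq⁴)].
d = √[1.80×10²⁶ × 0.62 / (16π × 5.67×10⁻⁸ × (337)⁴)] = 5.51×10¹⁰ m = 0.368 AU.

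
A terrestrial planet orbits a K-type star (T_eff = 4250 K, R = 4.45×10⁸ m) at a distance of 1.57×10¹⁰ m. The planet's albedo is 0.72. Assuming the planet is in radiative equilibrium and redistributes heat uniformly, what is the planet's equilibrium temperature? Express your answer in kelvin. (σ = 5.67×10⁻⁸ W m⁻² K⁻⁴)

L = 4πR_⋆²σT_⋆⁴ = 4π(4.45×10⁸)² × 5.67×10⁻⁸ × (4250)⁴ = 4.60×10²⁵ W.
S = L/(4πd²) = 1.49×10⁴ W m⁻².
Energy balance: absorbed = emitted ⇒ πR²·S(1−A) = 4πR²·σT_eq⁴, so T_eq⁴ = S(1−A)/(4σ).
T_eq = [1.49×10⁴ × 0.28 / (4 × 5.67×10⁻⁸)]^(1/4) = (1.83×10¹⁰)^(1/4) = 368 K.

T_eq ≈ 368 K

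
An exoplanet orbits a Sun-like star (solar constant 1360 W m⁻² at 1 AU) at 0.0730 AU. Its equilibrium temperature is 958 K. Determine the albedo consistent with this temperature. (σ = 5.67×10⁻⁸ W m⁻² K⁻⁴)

Flux at 0.0730 AU: S = 1360/0.0730² = 2.55×10⁵ W m⁻².
From T_eq⁴ = S(1−A)/(4σ): 1−A = 4σT_eq⁴/S.
1−A = 4 × 5.67×10⁻⁸ × (958)⁴ / 2.55×10⁵ = 0.749.

A ≈ 0.25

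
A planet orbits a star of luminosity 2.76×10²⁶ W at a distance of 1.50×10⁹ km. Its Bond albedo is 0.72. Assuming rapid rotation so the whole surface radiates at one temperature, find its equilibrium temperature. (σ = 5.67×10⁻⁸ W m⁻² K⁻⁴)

d = 1.50×10⁹ km = 1.50×10¹² m.
Flux: S = L/(4πd²) = 2.76×10²⁶/(4π×(1.50×10¹²)²) = 9.76 W m⁻².
Energy balance: absorbed = emitted ⇒ πR²·S(1−A) = 4πR²·σT_eq⁴, so T_eq⁴ = S(1−A)/(4σ).
T_eq = [9.76 × 0.28 / (4 × 5.67×10⁻⁸)]^(1/4) = (1.21×10⁷)^(1/4) = 58.9 K.

T_eq ≈ 58.9 K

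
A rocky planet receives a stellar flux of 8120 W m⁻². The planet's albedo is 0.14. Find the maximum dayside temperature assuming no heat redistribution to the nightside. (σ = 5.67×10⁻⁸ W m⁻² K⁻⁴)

With no redistribution each surface element balances locally: S(1−A) = σT⁴.
T = [8120 × 0.86 / 5.67×10⁻⁸]^(1/4) = (1.23×10¹¹)^(1/4) = 592 K.

T_ss ≈ 592 K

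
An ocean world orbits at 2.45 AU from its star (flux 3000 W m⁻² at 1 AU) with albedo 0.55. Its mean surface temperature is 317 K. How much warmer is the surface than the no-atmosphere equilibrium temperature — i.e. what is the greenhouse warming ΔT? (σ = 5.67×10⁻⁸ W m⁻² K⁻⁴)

ΔT ≈ 139.5 K

S = 3000/2.45² = 499.8 W m⁻².
T_eq = [S(1−A)/(4σ)]^(1/4) = [499.8×0.45/(4×5.67×10⁻⁸)]^(1/4) = 177.5 K.
ΔT = T_surf − T_eq = 317 − 177.5.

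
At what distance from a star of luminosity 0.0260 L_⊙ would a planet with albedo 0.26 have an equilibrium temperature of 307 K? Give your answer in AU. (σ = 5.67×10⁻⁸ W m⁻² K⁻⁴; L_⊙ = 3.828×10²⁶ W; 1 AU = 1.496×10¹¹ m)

L = 0.0260 × 3.828×10²⁶ = 9.95×10²⁴ W.
From T_eq⁴ = L(1−A)/(16πσd²): d = √[L(1−A)/(16πσT_eq⁴)].
d = √[9.95×10²⁴ × 0.74 / (16π × 5.67×10⁻⁸ × (307)⁴)] = 1.71×10¹⁰ m = 0.114 AU.

d ≈ 0.114 AU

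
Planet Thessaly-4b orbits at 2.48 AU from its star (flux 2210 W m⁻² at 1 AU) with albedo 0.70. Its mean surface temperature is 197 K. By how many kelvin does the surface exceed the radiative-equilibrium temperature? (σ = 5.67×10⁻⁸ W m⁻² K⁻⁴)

ΔT ≈ 49.3 K

S = 2210/2.48² = 359.3 W m⁻².
T_eq = [S(1−A)/(4σ)]^(1/4) = [359.3×0.30/(4×5.67×10⁻⁸)]^(1/4) = 147.7 K.
ΔT = T_surf − T_eq = 197 − 147.7.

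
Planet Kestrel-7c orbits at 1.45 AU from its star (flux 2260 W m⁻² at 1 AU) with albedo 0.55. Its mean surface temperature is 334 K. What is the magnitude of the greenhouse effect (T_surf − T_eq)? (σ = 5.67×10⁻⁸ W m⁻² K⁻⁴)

S = 2260/1.45² = 1075 W m⁻².
T_eq = [S(1−A)/(4σ)]^(1/4) = [1075×0.45/(4×5.67×10⁻⁸)]^(1/4) = 214.9 K.
ΔT = T_surf − T_eq = 334 − 214.9.

ΔT ≈ 119.1 K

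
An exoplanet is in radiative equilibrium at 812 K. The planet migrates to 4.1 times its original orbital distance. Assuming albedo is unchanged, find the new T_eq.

T_eq ≈ 401 K

T_eq ∝ L^(1/4) · d^(−1/2).
T′ = 812 / 4.1^(1/2) = 401 K.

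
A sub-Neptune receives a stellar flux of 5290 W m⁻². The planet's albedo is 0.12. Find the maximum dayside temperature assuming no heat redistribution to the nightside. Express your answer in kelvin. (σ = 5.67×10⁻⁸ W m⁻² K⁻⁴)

T_ss ≈ 535 K

With no redistribution each surface element balances locally: S(1−A) = σT⁴.
T = [5290 × 0.88 / 5.67×10⁻⁸]^(1/4) = (8.21×10¹⁰)^(1/4) = 535 K.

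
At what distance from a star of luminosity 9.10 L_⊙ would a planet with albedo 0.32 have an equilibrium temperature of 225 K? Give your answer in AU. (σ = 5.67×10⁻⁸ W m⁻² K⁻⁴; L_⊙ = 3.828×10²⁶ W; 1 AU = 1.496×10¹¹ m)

L = 9.10 × 3.828×10²⁶ = 3.48×10²⁷ W.
From T_eq⁴ = L(1−A)/(16πσd²): d = √[L(1−A)/(16πσT_eq⁴)].
d = √[3.48×10²⁷ × 0.68 / (16π × 5.67×10⁻⁸ × (225)⁴)] = 5.69×10¹¹ m = 3.81 AU.

d ≈ 3.81 AU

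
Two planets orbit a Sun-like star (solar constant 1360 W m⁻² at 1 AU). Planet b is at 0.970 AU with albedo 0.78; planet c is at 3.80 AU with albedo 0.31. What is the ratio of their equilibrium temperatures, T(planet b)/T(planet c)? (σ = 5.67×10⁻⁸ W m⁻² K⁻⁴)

T₁/T₂ ≈ 1.487

T_eq = [S₀(1−A)/(4σd²)]^(1/4), so T ∝ (1−A)^(1/4) / √d.
T₁ = [1360×0.22/(4×5.67×10⁻⁸×0.970²)]^(1/4) = 193.51 K.
T₂ = [1360×0.69/(4×5.67×10⁻⁸×3.80²)]^(1/4) = 130.11 K.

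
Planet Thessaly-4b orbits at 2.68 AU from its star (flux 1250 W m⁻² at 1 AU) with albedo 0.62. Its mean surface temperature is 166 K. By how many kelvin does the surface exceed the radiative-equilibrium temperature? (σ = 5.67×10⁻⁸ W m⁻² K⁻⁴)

ΔT ≈ 35.3 K

S = 1250/2.68² = 174.0 W m⁻².
T_eq = [S(1−A)/(4σ)]^(1/4) = [174.0×0.38/(4×5.67×10⁻⁸)]^(1/4) = 130.7 K.
ΔT = T_surf − T_eq = 166 − 130.7.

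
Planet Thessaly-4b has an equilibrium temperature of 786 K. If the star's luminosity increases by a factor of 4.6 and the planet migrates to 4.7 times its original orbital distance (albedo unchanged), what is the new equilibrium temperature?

T_eq ∝ L^(1/4) · d^(−1/2).
T′ = 786 × 4.6^(1/4) / 4.7^(1/2) = 531 K.

T_eq ≈ 531 K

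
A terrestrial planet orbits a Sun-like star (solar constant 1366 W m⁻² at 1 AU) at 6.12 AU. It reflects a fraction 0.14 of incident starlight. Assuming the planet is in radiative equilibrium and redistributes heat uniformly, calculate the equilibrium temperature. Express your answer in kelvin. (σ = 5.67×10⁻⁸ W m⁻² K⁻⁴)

T_eq ≈ 108 K

Flux at 6.12 AU: S = 1366/6.12² = 36.5 W m⁻².
Energy balance: absorbed = emitted ⇒ πR²·S(1−A) = 4πR²·σT_eq⁴, so T_eq⁴ = S(1−A)/(4σ).
T_eq = [36.5 × 0.86 / (4 × 5.67×10⁻⁸)]^(1/4) = (1.38×10⁸)^(1/4) = 108 K.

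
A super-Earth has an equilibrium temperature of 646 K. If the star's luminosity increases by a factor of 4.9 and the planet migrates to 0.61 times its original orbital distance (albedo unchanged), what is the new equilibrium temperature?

T_eq ≈ 1230 K

T_eq ∝ L^(1/4) · d^(−1/2).
T′ = 646 × 4.9^(1/4) / 0.61^(1/2) = 1230 K.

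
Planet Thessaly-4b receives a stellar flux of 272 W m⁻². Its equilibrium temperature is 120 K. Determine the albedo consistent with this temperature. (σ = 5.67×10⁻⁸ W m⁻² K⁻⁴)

A ≈ 0.83

From T_eq⁴ = S(1−A)/(4σ): 1−A = 4σT_eq⁴/S.
1−A = 4 × 5.67×10⁻⁸ × (120)⁴ / 272 = 0.173.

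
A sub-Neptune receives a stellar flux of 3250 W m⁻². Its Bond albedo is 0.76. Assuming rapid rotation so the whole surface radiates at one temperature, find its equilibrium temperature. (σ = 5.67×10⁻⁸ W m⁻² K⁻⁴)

Energy balance: absorbed = emitted ⇒ πR²·S(1−A) = 4πR²·σT_eq⁴, so T_eq⁴ = S(1−A)/(4σ).
T_eq = [3250 × 0.24 / (4 × 5.67×10⁻⁸)]^(1/4) = (3.44×10⁹)^(1/4) = 242 K.

T_eq ≈ 242 K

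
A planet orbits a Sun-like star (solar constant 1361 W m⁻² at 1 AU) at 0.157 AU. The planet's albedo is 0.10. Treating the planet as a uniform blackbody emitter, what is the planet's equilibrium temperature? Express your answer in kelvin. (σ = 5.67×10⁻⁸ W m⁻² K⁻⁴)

T_eq ≈ 684 K

Flux at 0.157 AU: S = 1361/0.157² = 5.52×10⁴ W m⁻².
Energy balance: absorbed = emitted ⇒ πR²·S(1−A) = 4πR²·σT_eq⁴, so T_eq⁴ = S(1−A)/(4σ).
T_eq = [5.52×10⁴ × 0.90 / (4 × 5.67×10⁻⁸)]^(1/4) = (2.19×10¹¹)^(1/4) = 684 K.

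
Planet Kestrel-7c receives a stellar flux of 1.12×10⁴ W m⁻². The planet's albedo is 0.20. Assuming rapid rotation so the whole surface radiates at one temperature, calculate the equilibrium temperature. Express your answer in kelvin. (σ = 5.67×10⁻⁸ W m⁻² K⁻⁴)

T_eq ≈ 446 K

Energy balance: absorbed = emitted ⇒ πR²·S(1−A) = 4πR²·σT_eq⁴, so T_eq⁴ = S(1−A)/(4σ).
T_eq = [1.12×10⁴ × 0.80 / (4 × 5.67×10⁻⁸)]^(1/4) = (3.95×10¹⁰)^(1/4) = 446 K.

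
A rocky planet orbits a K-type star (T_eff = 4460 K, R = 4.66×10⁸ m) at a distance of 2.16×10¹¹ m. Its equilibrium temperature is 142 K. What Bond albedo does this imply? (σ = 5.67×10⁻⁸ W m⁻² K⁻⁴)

A ≈ 0.12

L = 4πR_⋆²σT_⋆⁴ = 4π(4.66×10⁸)² × 5.67×10⁻⁸ × (4460)⁴ = 6.12×10²⁵ W.
S = L/(4πd²) = 104 W m⁻².
From T_eq⁴ = S(1−A)/(4σ): 1−A = 4σT_eq⁴/S.
1−A = 4 × 5.67×10⁻⁸ × (142)⁴ / 104 = 0.883.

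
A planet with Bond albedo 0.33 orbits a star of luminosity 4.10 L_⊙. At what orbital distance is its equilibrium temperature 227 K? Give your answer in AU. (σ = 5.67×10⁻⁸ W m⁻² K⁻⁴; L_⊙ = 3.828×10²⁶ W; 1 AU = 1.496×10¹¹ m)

L = 4.10 × 3.828×10²⁶ = 1.57×10²⁷ W.
From T_eq⁴ = L(1−A)/(16πσd²): d = √[L(1−A)/(16πσT_eq⁴)].
d = √[1.57×10²⁷ × 0.67 / (16π × 5.67×10⁻⁸ × (227)⁴)] = 3.73×10¹¹ m = 2.49 AU.

d ≈ 2.49 AU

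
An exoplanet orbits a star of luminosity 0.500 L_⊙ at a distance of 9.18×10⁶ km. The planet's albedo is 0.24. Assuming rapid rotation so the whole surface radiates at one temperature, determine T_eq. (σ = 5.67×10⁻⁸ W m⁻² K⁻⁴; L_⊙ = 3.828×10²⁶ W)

T_eq ≈ 882 K

d = 9.18×10⁶ km = 9.18×10⁹ m.
L = 0.500 × 3.828×10²⁶ = 1.91×10²⁶ W.
Flux: S = L/(4πd²) = 1.91×10²⁶/(4π×(9.18×10⁹)²) = 1.81×10⁵ W m⁻².
Energy balance: absorbed = emitted ⇒ πR²·S(1−A) = 4πR²·σT_eq⁴, so T_eq⁴ = S(1−A)/(4σ).
T_eq = [1.81×10⁵ × 0.76 / (4 × 5.67×10⁻⁸)]^(1/4) = (6.06×10¹¹)^(1/4) = 882 K.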